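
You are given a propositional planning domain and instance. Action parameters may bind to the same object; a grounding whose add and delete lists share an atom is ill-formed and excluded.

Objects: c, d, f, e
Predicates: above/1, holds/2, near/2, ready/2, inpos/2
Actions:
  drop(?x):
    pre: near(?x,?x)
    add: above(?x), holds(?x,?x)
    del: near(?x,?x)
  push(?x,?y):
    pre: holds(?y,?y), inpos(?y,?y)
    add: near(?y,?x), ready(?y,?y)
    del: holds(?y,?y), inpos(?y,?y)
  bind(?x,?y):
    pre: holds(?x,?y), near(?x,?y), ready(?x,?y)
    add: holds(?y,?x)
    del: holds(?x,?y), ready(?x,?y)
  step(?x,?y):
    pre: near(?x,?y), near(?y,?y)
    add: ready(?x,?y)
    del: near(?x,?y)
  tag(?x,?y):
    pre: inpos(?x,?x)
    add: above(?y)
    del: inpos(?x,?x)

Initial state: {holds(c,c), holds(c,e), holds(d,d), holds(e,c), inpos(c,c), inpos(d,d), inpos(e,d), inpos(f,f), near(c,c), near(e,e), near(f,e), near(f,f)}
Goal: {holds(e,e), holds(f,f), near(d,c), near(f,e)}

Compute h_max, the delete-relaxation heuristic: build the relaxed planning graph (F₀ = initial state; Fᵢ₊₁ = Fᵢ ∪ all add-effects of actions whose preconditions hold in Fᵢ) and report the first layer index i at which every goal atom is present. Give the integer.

F0 = init (12 atoms)
F1 = F0 ∪ {above(c), above(d), above(e), above(f), holds(e,e), holds(f,f), near(c,d), near(c,e), near(c,f), near(d,c), near(d,d), near(d,e), near(d,f), ready(c,c), ready(d,d), ready(e,e), ready(f,e), ready(f,f)}  (30 atoms)
goal ⊆ F1  ⇒  h_max = 1

1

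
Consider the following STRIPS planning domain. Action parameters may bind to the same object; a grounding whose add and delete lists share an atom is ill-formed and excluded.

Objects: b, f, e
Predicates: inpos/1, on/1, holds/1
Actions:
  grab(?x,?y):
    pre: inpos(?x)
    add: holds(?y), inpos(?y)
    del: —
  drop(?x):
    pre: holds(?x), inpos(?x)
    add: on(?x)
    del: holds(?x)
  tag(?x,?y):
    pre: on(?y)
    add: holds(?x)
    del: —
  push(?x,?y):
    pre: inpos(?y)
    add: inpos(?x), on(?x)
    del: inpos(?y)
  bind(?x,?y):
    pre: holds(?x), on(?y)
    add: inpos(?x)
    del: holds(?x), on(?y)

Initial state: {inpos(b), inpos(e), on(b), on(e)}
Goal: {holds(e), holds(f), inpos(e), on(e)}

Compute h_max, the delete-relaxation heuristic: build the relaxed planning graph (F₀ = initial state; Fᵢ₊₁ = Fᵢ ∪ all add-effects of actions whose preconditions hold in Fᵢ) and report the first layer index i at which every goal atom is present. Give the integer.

F0 = init (4 atoms)
F1 = F0 ∪ {holds(b), holds(e), holds(f), inpos(f), on(f)}  (9 atoms)
goal ⊆ F1  ⇒  h_max = 1

1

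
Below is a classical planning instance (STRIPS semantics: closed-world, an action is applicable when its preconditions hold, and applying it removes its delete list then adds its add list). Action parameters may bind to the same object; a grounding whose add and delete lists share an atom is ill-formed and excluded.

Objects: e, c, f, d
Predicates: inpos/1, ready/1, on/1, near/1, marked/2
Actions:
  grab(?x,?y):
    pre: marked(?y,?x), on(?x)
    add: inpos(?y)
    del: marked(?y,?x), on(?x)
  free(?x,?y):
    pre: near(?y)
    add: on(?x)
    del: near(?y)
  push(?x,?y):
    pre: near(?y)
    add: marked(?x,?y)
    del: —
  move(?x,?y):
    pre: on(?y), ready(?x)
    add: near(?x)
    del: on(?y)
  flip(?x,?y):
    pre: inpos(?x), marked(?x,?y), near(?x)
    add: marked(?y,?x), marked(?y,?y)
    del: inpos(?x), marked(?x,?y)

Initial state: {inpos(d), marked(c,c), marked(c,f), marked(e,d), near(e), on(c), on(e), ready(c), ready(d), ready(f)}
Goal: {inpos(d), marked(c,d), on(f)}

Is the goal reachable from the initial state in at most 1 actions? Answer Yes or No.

1. free(f,e)  →  {inpos(d), marked(c,c), marked(c,f), marked(e,d), on(c), on(e), on(f), ready(c), ready(d), ready(f)}
2. move(d,e)  →  {inpos(d), marked(c,c), marked(c,f), marked(e,d), near(d), on(c), on(f), ready(c), ready(d), ready(f)}
3. push(c,d)  →  {inpos(d), marked(c,c), marked(c,d), marked(c,f), marked(e,d), near(d), on(c), on(f), ready(c), ready(d), ready(f)}
optimal plan length = 3; 3 > 1

No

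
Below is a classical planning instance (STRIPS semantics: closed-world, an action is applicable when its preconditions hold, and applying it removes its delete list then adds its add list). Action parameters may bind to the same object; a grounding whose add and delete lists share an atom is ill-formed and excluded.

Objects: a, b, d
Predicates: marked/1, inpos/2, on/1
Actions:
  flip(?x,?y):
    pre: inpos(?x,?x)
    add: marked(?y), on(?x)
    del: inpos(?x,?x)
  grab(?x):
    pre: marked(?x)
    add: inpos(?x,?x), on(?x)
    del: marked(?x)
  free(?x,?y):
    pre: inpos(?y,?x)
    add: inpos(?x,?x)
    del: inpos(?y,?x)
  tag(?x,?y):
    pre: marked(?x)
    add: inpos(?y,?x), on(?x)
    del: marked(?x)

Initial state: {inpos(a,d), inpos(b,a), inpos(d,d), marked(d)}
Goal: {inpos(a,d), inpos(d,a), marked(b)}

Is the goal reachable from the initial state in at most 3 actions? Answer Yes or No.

No

1. flip(d,a)  →  {inpos(a,d), inpos(b,a), marked(a), marked(d), on(d)}
2. grab(d)  →  {inpos(a,d), inpos(b,a), inpos(d,d), marked(a), on(d)}
3. flip(d,b)  →  {inpos(a,d), inpos(b,a), marked(a), marked(b), on(d)}
4. tag(a,d)  →  {inpos(a,d), inpos(b,a), inpos(d,a), marked(b), on(a), on(d)}
optimal plan length = 4; 4 > 3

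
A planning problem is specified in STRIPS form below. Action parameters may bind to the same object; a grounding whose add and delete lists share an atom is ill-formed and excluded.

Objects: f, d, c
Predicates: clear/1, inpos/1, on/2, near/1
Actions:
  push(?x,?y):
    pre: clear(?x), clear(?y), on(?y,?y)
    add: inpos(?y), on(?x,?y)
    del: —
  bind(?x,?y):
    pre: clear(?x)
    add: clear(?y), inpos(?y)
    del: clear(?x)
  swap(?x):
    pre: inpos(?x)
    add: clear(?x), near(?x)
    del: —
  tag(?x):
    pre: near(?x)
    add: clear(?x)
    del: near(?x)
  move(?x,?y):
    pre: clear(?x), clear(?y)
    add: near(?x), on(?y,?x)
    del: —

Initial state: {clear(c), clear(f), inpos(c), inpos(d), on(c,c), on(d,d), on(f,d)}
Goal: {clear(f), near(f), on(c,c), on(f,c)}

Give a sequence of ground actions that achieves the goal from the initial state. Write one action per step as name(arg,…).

1. push(f,c)  →  {clear(c), clear(f), inpos(c), inpos(d), on(c,c), on(d,d), on(f,c), on(f,d)}
2. move(f,f)  →  {clear(c), clear(f), inpos(c), inpos(d), near(f), on(c,c), on(d,d), on(f,c), on(f,d), on(f,f)}

push(f,c); move(f,f)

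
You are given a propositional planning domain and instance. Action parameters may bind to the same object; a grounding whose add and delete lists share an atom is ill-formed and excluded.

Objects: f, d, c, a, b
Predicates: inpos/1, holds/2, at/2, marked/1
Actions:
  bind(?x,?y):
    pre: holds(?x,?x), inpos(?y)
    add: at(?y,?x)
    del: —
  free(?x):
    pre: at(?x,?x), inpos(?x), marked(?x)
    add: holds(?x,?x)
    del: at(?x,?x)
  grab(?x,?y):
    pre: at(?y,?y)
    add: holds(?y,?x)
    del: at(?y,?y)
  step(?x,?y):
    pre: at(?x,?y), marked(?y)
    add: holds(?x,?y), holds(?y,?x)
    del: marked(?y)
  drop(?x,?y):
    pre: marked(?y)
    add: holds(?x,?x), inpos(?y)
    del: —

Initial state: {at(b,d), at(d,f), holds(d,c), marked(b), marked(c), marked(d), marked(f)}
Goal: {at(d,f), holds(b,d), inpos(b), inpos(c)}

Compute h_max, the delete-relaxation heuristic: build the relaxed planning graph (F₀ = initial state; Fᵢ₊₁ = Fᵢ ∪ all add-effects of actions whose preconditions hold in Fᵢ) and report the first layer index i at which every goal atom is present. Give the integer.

1

F0 = init (7 atoms)
F1 = F0 ∪ {holds(a,a), holds(b,b), holds(b,d), holds(c,c), holds(d,b), holds(d,d), holds(d,f), holds(f,d), holds(f,f), inpos(b), inpos(c), inpos(d), inpos(f)}  (20 atoms)
goal ⊆ F1  ⇒  h_max = 1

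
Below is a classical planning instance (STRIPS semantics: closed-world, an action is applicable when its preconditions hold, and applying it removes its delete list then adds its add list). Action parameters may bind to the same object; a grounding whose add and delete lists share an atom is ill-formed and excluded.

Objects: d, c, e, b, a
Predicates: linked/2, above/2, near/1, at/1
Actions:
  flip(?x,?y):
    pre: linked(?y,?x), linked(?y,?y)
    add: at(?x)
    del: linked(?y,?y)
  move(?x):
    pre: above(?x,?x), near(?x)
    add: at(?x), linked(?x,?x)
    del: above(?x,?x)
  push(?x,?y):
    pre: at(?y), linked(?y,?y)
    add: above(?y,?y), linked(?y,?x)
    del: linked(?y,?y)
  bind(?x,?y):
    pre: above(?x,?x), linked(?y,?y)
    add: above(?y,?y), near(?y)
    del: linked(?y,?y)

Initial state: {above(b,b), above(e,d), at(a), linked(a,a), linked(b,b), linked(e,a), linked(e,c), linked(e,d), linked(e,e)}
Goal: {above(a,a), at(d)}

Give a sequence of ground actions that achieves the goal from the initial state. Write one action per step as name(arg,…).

flip(d,e); push(d,a)

1. flip(d,e)  →  {above(b,b), above(e,d), at(a), at(d), linked(a,a), linked(b,b), linked(e,a), linked(e,c), linked(e,d)}
2. push(d,a)  →  {above(a,a), above(b,b), above(e,d), at(a), at(d), linked(a,d), linked(b,b), linked(e,a), linked(e,c), linked(e,d)}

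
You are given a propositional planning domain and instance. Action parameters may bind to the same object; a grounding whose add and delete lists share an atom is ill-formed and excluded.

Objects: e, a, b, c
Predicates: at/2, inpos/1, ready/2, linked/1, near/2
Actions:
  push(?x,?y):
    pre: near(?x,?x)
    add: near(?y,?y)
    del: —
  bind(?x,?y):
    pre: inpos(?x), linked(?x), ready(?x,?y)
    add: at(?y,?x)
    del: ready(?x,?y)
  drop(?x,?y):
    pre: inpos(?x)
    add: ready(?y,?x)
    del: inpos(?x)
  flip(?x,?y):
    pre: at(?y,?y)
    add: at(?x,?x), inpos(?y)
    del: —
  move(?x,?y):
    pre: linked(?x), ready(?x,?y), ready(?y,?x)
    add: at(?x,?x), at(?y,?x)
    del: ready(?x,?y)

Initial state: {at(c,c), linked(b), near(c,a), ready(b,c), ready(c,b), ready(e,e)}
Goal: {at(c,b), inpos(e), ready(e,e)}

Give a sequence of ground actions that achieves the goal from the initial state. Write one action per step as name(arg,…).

1. flip(e,c)  →  {at(c,c), at(e,e), inpos(c), linked(b), near(c,a), ready(b,c), ready(c,b), ready(e,e)}
2. flip(e,e)  →  {at(c,c), at(e,e), inpos(c), inpos(e), linked(b), near(c,a), ready(b,c), ready(c,b), ready(e,e)}
3. move(b,c)  →  {at(b,b), at(c,b), at(c,c), at(e,e), inpos(c), inpos(e), linked(b), near(c,a), ready(c,b), ready(e,e)}

flip(e,c); flip(e,e); move(b,c)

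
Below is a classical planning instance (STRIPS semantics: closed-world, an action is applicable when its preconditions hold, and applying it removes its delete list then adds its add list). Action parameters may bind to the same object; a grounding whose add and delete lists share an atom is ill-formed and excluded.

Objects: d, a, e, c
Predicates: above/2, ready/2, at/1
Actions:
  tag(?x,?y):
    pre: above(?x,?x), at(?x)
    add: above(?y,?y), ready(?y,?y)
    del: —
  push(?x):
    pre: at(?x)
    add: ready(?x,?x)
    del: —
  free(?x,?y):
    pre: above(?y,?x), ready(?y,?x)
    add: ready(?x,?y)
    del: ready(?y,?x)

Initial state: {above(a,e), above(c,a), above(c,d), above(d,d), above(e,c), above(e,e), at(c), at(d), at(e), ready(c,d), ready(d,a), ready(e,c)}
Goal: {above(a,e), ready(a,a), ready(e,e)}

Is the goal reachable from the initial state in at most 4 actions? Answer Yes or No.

Yes

1. tag(d,a)  →  {above(a,a), above(a,e), above(c,a), above(c,d), above(d,d), above(e,c), above(e,e), at(c), at(d), at(e), ready(a,a), ready(c,d), ready(d,a), ready(e,c)}
2. tag(d,e)  →  {above(a,a), above(a,e), above(c,a), above(c,d), above(d,d), above(e,c), above(e,e), at(c), at(d), at(e), ready(a,a), ready(c,d), ready(d,a), ready(e,c), ready(e,e)}
optimal plan length = 2; 2 ≤ 4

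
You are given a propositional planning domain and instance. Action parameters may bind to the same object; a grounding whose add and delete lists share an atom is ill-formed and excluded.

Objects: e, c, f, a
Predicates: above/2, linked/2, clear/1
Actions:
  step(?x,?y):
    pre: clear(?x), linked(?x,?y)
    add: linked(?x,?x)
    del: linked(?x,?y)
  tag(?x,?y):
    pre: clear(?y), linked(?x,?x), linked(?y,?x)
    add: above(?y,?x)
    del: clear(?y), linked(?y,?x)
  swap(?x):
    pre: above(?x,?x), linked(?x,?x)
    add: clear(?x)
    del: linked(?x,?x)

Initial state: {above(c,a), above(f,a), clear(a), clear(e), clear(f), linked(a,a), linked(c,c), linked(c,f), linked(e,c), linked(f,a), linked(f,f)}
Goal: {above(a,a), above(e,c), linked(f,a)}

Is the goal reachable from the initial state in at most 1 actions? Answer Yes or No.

No

1. tag(c,e)  →  {above(c,a), above(e,c), above(f,a), clear(a), clear(f), linked(a,a), linked(c,c), linked(c,f), linked(f,a), linked(f,f)}
2. tag(a,a)  →  {above(a,a), above(c,a), above(e,c), above(f,a), clear(f), linked(c,c), linked(c,f), linked(f,a), linked(f,f)}
optimal plan length = 2; 2 > 1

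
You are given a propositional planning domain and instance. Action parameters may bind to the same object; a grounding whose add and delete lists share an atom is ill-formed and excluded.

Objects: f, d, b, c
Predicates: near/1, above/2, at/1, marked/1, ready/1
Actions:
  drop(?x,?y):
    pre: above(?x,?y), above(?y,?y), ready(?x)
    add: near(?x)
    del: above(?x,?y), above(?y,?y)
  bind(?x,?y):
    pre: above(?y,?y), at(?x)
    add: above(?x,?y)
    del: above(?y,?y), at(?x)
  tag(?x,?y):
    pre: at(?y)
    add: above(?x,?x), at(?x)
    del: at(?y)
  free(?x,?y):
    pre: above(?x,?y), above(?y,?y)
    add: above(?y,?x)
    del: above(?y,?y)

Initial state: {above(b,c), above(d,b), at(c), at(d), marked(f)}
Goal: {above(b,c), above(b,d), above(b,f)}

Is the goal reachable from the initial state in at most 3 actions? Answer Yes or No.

No

1. tag(f,d)  →  {above(b,c), above(d,b), above(f,f), at(c), at(f), marked(f)}
2. tag(b,f)  →  {above(b,b), above(b,c), above(d,b), above(f,f), at(b), at(c), marked(f)}
3. bind(b,f)  →  {above(b,b), above(b,c), above(b,f), above(d,b), at(c), marked(f)}
4. free(d,b)  →  {above(b,c), above(b,d), above(b,f), above(d,b), at(c), marked(f)}
optimal plan length = 4; 4 > 3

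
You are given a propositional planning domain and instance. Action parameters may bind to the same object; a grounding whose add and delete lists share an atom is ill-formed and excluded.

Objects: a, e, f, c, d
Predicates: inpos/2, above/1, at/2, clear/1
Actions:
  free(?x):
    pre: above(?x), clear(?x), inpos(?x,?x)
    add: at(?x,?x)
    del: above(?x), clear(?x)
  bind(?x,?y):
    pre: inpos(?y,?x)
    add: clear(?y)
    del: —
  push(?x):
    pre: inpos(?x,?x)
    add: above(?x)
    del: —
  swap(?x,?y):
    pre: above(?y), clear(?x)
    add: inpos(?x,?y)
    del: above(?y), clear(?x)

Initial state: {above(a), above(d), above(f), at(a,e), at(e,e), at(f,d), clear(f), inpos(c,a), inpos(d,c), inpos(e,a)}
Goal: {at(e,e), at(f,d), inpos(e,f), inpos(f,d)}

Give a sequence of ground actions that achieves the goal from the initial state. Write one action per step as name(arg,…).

1. bind(a,e)  →  {above(a), above(d), above(f), at(a,e), at(e,e), at(f,d), clear(e), clear(f), inpos(c,a), inpos(d,c), inpos(e,a)}
2. swap(e,f)  →  {above(a), above(d), at(a,e), at(e,e), at(f,d), clear(f), inpos(c,a), inpos(d,c), inpos(e,a), inpos(e,f)}
3. swap(f,d)  →  {above(a), at(a,e), at(e,e), at(f,d), inpos(c,a), inpos(d,c), inpos(e,a), inpos(e,f), inpos(f,d)}

bind(a,e); swap(e,f); swap(f,d)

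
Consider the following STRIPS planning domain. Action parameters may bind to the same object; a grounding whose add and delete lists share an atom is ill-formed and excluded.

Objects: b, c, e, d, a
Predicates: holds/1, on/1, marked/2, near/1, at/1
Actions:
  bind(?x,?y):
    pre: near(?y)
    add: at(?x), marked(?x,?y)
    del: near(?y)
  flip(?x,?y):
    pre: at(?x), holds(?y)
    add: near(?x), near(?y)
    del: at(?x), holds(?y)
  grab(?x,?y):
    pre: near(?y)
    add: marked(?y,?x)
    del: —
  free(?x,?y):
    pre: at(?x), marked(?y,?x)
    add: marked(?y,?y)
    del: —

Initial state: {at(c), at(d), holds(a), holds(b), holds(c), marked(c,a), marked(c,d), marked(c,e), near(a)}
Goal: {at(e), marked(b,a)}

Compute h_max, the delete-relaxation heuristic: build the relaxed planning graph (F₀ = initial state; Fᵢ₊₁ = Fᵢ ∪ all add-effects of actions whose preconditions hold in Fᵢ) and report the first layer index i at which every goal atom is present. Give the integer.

F0 = init (9 atoms)
F1 = F0 ∪ {at(a), at(b), at(e), marked(a,a), marked(a,b), marked(a,c), marked(a,d), marked(a,e), marked(b,a), marked(c,c), marked(d,a), marked(e,a), near(b), near(c), near(d)}  (24 atoms)
goal ⊆ F1  ⇒  h_max = 1

1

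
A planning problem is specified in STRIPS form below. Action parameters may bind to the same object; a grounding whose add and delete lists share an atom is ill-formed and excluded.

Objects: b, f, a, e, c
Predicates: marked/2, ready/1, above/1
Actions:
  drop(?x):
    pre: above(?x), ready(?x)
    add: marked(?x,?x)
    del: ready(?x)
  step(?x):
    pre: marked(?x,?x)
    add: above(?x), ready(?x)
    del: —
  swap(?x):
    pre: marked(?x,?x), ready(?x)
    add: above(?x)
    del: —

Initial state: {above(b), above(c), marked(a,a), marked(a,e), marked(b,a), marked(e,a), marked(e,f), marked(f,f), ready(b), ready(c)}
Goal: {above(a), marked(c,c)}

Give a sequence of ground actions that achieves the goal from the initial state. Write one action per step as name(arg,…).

1. drop(c)  →  {above(b), above(c), marked(a,a), marked(a,e), marked(b,a), marked(c,c), marked(e,a), marked(e,f), marked(f,f), ready(b)}
2. step(a)  →  {above(a), above(b), above(c), marked(a,a), marked(a,e), marked(b,a), marked(c,c), marked(e,a), marked(e,f), marked(f,f), ready(a), ready(b)}

drop(c); step(a)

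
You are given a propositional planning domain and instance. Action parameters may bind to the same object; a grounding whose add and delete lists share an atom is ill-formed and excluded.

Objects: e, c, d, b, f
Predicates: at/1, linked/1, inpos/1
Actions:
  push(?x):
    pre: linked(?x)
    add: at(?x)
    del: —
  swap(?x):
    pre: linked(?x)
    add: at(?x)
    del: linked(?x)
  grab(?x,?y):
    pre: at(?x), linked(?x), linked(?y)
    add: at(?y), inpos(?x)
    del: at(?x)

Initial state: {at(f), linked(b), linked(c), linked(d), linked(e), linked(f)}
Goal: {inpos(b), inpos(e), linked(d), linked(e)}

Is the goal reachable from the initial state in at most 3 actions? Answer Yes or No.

Yes

1. push(e)  →  {at(e), at(f), linked(b), linked(c), linked(d), linked(e), linked(f)}
2. grab(e,b)  →  {at(b), at(f), inpos(e), linked(b), linked(c), linked(d), linked(e), linked(f)}
3. grab(b,e)  →  {at(e), at(f), inpos(b), inpos(e), linked(b), linked(c), linked(d), linked(e), linked(f)}
optimal plan length = 3; 3 ≤ 3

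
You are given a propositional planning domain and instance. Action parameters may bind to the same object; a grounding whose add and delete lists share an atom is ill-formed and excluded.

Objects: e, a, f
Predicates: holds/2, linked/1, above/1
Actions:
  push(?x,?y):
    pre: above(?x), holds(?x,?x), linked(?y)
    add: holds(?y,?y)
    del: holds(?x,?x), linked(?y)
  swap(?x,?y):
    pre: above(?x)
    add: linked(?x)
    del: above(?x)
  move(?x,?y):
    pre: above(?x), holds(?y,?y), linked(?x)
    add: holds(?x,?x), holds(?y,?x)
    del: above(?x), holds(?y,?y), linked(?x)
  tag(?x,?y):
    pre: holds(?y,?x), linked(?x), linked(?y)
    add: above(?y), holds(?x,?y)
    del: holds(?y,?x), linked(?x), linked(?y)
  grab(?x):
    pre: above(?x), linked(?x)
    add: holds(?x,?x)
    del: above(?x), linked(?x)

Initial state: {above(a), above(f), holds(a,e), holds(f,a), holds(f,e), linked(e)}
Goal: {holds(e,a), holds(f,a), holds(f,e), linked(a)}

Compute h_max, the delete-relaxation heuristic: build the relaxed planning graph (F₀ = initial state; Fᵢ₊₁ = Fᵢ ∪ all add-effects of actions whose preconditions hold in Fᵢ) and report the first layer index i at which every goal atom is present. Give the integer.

2

F0 = init (6 atoms)
F1 = F0 ∪ {linked(a), linked(f)}  (8 atoms)
F2 = F1 ∪ {holds(a,a), holds(a,f), holds(e,a), holds(e,f), holds(f,f)}  (13 atoms)
goal ⊆ F2  ⇒  h_max = 2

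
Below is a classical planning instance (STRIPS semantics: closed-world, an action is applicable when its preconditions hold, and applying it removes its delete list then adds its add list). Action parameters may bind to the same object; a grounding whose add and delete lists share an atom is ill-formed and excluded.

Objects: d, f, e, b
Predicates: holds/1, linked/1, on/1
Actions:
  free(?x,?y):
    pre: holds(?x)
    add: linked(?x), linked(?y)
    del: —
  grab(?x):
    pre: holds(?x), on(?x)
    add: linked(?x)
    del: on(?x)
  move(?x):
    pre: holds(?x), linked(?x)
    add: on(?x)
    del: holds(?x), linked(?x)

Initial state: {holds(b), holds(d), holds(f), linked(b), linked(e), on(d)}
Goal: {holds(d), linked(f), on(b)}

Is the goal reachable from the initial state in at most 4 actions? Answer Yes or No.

1. free(d,f)  →  {holds(b), holds(d), holds(f), linked(b), linked(d), linked(e), linked(f), on(d)}
2. move(b)  →  {holds(d), holds(f), linked(d), linked(e), linked(f), on(b), on(d)}
optimal plan length = 2; 2 ≤ 4

Yes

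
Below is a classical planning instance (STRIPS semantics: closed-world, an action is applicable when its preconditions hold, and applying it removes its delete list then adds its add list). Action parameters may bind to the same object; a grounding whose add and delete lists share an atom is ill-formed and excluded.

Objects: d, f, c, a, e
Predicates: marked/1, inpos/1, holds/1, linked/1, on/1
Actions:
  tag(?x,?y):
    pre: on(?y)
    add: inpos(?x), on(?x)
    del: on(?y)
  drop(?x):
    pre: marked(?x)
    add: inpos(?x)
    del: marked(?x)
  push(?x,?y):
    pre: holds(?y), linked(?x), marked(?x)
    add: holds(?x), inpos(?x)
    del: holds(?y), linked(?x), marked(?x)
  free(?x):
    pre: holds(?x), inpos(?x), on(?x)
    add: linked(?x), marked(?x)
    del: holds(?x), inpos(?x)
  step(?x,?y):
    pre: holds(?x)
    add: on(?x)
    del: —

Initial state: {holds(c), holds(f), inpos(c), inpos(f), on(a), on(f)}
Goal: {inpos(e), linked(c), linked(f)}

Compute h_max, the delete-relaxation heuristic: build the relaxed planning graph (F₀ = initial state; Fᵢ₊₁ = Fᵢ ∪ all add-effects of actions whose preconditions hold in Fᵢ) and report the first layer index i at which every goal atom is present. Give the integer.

F0 = init (6 atoms)
F1 = F0 ∪ {inpos(a), inpos(d), inpos(e), linked(f), marked(f), on(c), on(d), on(e)}  (14 atoms)
F2 = F1 ∪ {linked(c), marked(c)}  (16 atoms)
goal ⊆ F2  ⇒  h_max = 2

2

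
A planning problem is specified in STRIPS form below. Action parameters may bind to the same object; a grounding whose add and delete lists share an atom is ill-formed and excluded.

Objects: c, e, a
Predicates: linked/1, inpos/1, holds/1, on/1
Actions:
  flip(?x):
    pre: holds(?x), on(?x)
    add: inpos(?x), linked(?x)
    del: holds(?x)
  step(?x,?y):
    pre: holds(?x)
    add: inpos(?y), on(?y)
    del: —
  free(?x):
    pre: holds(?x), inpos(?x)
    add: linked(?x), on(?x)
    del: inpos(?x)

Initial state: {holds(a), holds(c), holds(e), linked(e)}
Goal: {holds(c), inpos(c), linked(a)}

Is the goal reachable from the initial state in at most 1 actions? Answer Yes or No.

1. step(c,c)  →  {holds(a), holds(c), holds(e), inpos(c), linked(e), on(c)}
2. step(c,a)  →  {holds(a), holds(c), holds(e), inpos(a), inpos(c), linked(e), on(a), on(c)}
3. flip(a)  →  {holds(c), holds(e), inpos(a), inpos(c), linked(a), linked(e), on(a), on(c)}
optimal plan length = 3; 3 > 1

No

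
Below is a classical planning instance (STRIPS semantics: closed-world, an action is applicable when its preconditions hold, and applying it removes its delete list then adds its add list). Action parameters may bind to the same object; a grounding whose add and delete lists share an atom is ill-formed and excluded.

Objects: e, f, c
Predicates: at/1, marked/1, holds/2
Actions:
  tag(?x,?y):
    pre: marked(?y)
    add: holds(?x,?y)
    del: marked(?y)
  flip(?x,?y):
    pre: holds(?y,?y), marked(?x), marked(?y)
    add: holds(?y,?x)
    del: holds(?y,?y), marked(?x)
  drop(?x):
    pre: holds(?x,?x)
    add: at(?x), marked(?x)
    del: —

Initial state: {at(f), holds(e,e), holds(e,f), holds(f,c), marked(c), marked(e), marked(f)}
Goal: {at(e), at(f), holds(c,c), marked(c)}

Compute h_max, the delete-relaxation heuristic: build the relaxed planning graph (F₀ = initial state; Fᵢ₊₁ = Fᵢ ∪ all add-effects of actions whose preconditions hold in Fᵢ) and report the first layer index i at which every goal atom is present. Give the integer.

F0 = init (7 atoms)
F1 = F0 ∪ {at(e), holds(c,c), holds(c,e), holds(c,f), holds(e,c), holds(f,e), holds(f,f)}  (14 atoms)
goal ⊆ F1  ⇒  h_max = 1

1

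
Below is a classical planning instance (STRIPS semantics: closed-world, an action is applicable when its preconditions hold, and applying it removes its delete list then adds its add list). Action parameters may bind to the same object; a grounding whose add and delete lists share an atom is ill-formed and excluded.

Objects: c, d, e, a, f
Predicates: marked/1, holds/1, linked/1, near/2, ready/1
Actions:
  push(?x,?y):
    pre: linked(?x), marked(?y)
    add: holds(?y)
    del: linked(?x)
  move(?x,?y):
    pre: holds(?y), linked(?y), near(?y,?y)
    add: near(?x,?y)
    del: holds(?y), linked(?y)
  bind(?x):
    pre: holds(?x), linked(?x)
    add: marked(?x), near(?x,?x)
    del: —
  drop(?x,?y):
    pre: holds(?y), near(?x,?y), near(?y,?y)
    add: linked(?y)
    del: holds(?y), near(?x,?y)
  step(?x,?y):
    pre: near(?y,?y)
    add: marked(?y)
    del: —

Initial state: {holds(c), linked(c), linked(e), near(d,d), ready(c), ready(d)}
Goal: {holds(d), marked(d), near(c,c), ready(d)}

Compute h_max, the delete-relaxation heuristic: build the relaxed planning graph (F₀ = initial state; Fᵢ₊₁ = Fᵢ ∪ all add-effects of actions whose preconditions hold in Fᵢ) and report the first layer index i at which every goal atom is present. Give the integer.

2

F0 = init (6 atoms)
F1 = F0 ∪ {marked(c), marked(d), near(c,c)}  (9 atoms)
F2 = F1 ∪ {holds(d), near(a,c), near(d,c), near(e,c), near(f,c)}  (14 atoms)
goal ⊆ F2  ⇒  h_max = 2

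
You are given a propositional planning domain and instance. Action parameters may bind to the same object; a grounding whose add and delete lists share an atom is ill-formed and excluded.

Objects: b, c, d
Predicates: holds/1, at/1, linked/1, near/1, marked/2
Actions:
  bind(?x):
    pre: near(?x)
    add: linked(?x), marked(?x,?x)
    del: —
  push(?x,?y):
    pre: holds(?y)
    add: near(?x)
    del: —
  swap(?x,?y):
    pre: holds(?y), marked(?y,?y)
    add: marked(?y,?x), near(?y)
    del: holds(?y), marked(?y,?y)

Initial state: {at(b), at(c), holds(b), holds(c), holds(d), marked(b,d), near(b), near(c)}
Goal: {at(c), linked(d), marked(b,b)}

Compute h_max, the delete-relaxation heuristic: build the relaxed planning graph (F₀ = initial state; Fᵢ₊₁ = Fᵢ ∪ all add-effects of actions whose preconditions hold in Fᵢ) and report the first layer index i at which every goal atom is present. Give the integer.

2

F0 = init (8 atoms)
F1 = F0 ∪ {linked(b), linked(c), marked(b,b), marked(c,c), near(d)}  (13 atoms)
F2 = F1 ∪ {linked(d), marked(b,c), marked(c,b), marked(c,d), marked(d,d)}  (18 atoms)
goal ⊆ F2  ⇒  h_max = 2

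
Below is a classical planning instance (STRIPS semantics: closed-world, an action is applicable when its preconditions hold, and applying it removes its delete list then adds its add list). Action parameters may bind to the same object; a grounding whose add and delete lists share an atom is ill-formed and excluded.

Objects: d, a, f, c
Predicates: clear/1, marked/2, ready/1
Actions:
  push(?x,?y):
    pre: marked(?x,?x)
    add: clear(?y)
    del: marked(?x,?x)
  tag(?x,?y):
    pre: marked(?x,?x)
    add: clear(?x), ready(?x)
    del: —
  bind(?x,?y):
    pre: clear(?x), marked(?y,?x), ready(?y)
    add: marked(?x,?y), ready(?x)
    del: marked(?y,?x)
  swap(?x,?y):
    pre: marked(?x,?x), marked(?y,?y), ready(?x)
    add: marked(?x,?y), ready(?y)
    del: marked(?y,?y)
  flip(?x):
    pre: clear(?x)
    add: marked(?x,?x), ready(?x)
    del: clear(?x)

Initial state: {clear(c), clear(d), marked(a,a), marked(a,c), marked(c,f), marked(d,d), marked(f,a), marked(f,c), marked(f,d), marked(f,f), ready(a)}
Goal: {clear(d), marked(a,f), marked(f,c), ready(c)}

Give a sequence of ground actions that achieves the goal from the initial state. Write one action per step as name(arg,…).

bind(c,a); swap(a,f)

1. bind(c,a)  →  {clear(c), clear(d), marked(a,a), marked(c,a), marked(c,f), marked(d,d), marked(f,a), marked(f,c), marked(f,d), marked(f,f), ready(a), ready(c)}
2. swap(a,f)  →  {clear(c), clear(d), marked(a,a), marked(a,f), marked(c,a), marked(c,f), marked(d,d), marked(f,a), marked(f,c), marked(f,d), ready(a), ready(c), ready(f)}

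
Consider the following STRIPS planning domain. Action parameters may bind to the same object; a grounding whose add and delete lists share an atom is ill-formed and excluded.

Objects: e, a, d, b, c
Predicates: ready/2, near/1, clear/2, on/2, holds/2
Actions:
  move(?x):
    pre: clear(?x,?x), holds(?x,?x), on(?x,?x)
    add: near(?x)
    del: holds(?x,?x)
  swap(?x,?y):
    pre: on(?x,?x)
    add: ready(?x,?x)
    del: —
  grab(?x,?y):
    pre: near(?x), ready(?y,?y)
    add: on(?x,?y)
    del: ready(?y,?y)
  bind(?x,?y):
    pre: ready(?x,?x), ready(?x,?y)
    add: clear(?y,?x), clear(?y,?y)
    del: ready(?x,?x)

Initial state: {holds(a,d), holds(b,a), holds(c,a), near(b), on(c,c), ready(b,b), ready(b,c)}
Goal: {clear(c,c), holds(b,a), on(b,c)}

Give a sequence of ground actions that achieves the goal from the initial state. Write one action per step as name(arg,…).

swap(c,e); grab(b,c); bind(b,c)

1. swap(c,e)  →  {holds(a,d), holds(b,a), holds(c,a), near(b), on(c,c), ready(b,b), ready(b,c), ready(c,c)}
2. grab(b,c)  →  {holds(a,d), holds(b,a), holds(c,a), near(b), on(b,c), on(c,c), ready(b,b), ready(b,c)}
3. bind(b,c)  →  {clear(c,b), clear(c,c), holds(a,d), holds(b,a), holds(c,a), near(b), on(b,c), on(c,c), ready(b,c)}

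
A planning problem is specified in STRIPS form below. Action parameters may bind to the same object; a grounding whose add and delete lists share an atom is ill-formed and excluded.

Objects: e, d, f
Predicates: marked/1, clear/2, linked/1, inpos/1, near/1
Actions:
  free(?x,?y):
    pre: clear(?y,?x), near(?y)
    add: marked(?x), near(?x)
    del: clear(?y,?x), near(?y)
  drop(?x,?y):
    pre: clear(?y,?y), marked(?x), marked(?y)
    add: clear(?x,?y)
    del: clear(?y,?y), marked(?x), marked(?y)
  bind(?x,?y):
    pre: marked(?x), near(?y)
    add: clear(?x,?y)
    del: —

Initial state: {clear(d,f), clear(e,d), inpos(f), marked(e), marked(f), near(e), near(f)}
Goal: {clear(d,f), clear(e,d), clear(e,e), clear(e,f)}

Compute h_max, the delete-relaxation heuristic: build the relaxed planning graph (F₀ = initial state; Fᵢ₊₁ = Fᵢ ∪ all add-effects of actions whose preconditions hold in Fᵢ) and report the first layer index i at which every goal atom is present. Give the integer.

1

F0 = init (7 atoms)
F1 = F0 ∪ {clear(e,e), clear(e,f), clear(f,e), clear(f,f), marked(d), near(d)}  (13 atoms)
goal ⊆ F1  ⇒  h_max = 1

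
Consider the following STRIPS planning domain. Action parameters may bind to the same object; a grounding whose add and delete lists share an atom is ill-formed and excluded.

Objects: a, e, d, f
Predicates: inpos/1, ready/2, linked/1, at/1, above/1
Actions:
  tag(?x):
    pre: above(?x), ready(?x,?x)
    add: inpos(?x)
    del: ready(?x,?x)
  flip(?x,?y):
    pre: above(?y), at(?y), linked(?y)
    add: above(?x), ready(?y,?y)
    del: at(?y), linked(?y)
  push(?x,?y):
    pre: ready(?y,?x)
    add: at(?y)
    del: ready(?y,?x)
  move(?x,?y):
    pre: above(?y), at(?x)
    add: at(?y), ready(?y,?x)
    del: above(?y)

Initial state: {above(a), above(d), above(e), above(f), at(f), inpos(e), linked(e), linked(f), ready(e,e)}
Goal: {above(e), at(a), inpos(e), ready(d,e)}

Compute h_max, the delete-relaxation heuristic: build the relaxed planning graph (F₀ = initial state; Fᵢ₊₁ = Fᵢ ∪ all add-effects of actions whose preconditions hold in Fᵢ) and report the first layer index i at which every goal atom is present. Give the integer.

2

F0 = init (9 atoms)
F1 = F0 ∪ {at(a), at(d), at(e), ready(a,f), ready(d,f), ready(e,f), ready(f,f)}  (16 atoms)
F2 = F1 ∪ {inpos(f), ready(a,a), ready(a,d), ready(a,e), ready(d,a), ready(d,d), ready(d,e), ready(e,a), ready(e,d), ready(f,a), ready(f,d), ready(f,e)}  (28 atoms)
goal ⊆ F2  ⇒  h_max = 2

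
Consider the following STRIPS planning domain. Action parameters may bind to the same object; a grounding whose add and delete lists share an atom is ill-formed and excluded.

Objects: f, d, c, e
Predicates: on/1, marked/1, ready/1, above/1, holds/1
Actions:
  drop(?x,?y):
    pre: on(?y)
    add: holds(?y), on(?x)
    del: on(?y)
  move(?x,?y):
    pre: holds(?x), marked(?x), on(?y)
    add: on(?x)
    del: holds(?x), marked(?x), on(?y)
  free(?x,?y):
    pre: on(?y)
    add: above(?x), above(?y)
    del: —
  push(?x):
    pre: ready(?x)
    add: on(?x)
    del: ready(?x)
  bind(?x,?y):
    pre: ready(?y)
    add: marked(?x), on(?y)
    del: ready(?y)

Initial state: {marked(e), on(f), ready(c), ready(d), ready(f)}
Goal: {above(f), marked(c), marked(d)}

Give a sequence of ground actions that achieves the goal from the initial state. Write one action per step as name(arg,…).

1. free(f,f)  →  {above(f), marked(e), on(f), ready(c), ready(d), ready(f)}
2. bind(d,f)  →  {above(f), marked(d), marked(e), on(f), ready(c), ready(d)}
3. bind(c,d)  →  {above(f), marked(c), marked(d), marked(e), on(d), on(f), ready(c)}

free(f,f); bind(d,f); bind(c,d)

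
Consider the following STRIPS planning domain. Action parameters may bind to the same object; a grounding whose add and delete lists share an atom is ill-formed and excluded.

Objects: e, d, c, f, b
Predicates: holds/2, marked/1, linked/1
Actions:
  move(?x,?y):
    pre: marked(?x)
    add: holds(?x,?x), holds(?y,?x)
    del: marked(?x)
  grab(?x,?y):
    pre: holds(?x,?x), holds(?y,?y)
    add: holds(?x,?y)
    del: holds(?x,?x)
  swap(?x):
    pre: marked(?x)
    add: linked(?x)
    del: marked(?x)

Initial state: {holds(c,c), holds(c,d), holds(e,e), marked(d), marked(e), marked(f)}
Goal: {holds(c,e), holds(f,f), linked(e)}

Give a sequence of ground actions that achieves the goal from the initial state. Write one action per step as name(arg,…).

1. move(f,e)  →  {holds(c,c), holds(c,d), holds(e,e), holds(e,f), holds(f,f), marked(d), marked(e)}
2. grab(c,e)  →  {holds(c,d), holds(c,e), holds(e,e), holds(e,f), holds(f,f), marked(d), marked(e)}
3. swap(e)  →  {holds(c,d), holds(c,e), holds(e,e), holds(e,f), holds(f,f), linked(e), marked(d)}

move(f,e); grab(c,e); swap(e)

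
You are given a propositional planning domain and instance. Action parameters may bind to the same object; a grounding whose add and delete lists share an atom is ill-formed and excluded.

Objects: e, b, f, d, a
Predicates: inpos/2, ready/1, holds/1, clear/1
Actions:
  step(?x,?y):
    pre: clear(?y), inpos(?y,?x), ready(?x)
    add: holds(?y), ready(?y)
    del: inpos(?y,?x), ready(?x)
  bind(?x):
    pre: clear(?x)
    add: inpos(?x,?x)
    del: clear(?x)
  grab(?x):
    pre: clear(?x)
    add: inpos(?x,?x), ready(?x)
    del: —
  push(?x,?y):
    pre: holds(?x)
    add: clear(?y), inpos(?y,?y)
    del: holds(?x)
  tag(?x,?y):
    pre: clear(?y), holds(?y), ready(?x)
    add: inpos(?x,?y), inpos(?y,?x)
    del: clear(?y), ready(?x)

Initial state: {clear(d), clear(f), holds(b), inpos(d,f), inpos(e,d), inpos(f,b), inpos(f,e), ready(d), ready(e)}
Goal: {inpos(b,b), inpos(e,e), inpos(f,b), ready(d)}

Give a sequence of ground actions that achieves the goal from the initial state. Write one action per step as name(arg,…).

step(e,f); push(b,e); push(f,b)

1. step(e,f)  →  {clear(d), clear(f), holds(b), holds(f), inpos(d,f), inpos(e,d), inpos(f,b), ready(d), ready(f)}
2. push(b,e)  →  {clear(d), clear(e), clear(f), holds(f), inpos(d,f), inpos(e,d), inpos(e,e), inpos(f,b), ready(d), ready(f)}
3. push(f,b)  →  {clear(b), clear(d), clear(e), clear(f), inpos(b,b), inpos(d,f), inpos(e,d), inpos(e,e), inpos(f,b), ready(d), ready(f)}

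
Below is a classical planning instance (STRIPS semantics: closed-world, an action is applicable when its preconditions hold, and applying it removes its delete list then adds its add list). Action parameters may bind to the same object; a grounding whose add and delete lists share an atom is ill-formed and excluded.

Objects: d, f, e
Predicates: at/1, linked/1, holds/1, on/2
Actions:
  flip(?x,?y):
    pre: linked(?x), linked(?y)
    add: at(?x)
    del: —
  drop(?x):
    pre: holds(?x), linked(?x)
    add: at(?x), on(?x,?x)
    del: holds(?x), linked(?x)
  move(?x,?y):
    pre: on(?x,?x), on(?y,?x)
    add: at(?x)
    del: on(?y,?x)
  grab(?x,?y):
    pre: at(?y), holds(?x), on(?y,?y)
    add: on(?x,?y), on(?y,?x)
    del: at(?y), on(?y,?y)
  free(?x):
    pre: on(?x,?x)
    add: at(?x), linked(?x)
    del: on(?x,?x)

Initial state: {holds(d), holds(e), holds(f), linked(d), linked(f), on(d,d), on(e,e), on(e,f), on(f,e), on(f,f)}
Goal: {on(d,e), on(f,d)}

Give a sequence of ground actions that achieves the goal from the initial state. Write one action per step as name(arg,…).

1. flip(d,d)  →  {at(d), holds(d), holds(e), holds(f), linked(d), linked(f), on(d,d), on(e,e), on(e,f), on(f,e), on(f,f)}
2. flip(f,d)  →  {at(d), at(f), holds(d), holds(e), holds(f), linked(d), linked(f), on(d,d), on(e,e), on(e,f), on(f,e), on(f,f)}
3. grab(d,f)  →  {at(d), holds(d), holds(e), holds(f), linked(d), linked(f), on(d,d), on(d,f), on(e,e), on(e,f), on(f,d), on(f,e)}
4. grab(e,d)  →  {holds(d), holds(e), holds(f), linked(d), linked(f), on(d,e), on(d,f), on(e,d), on(e,e), on(e,f), on(f,d), on(f,e)}

flip(d,d); flip(f,d); grab(d,f); grab(e,d)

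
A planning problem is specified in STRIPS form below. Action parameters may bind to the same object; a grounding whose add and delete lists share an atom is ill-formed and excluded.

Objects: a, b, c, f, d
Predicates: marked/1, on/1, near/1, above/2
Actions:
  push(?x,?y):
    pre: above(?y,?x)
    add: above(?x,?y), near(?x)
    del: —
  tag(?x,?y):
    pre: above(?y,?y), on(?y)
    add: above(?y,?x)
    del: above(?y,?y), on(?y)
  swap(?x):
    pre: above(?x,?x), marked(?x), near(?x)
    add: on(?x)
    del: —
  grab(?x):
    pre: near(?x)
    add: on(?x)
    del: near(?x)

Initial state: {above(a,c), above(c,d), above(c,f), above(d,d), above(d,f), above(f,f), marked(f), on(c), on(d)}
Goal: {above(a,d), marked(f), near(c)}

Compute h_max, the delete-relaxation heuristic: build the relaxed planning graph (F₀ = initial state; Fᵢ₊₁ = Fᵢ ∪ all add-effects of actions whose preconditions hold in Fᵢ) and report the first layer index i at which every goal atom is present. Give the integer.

2

F0 = init (9 atoms)
F1 = F0 ∪ {above(c,a), above(d,a), above(d,b), above(d,c), above(f,c), above(f,d), near(c), near(d), near(f)}  (18 atoms)
F2 = F1 ∪ {above(a,d), above(b,d), near(a), near(b), on(f)}  (23 atoms)
goal ⊆ F2  ⇒  h_max = 2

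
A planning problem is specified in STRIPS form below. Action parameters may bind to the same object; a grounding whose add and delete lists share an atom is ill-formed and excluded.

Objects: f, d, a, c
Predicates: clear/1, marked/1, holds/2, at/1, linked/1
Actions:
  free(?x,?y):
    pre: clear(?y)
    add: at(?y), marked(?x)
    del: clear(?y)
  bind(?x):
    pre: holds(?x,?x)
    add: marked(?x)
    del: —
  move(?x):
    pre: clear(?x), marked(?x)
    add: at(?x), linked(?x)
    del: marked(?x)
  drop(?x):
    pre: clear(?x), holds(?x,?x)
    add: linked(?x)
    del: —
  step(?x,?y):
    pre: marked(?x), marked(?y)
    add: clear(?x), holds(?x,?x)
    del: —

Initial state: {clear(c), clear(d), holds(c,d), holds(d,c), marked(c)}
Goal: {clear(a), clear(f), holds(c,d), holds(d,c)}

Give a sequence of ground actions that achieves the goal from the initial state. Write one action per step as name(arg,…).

1. free(f,d)  →  {at(d), clear(c), holds(c,d), holds(d,c), marked(c), marked(f)}
2. free(a,c)  →  {at(c), at(d), holds(c,d), holds(d,c), marked(a), marked(c), marked(f)}
3. step(f,f)  →  {at(c), at(d), clear(f), holds(c,d), holds(d,c), holds(f,f), marked(a), marked(c), marked(f)}
4. step(a,f)  →  {at(c), at(d), clear(a), clear(f), holds(a,a), holds(c,d), holds(d,c), holds(f,f), marked(a), marked(c), marked(f)}

free(f,d); free(a,c); step(f,f); step(a,f)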